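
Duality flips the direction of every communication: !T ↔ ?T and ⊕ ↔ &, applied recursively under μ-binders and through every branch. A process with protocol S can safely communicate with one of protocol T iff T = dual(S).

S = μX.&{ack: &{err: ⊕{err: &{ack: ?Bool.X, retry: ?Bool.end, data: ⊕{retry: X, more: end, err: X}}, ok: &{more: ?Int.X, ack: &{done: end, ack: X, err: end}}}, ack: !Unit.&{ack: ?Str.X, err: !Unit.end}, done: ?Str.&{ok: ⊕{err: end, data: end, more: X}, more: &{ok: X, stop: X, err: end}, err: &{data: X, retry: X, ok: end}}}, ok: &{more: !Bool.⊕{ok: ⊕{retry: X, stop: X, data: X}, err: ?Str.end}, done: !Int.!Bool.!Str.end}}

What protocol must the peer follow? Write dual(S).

μX → μX  (μ self-dual)
  &{ack,ok} → ⊕{ack,ok}  (external→internal)
    • ack:
      &{err,ack,done} → ⊕{err,ack,done}  (external→internal)
        • err:
          ⊕{err,ok} → &{err,ok}  (internal→external)
            • err:
              &{ack,retry,data} → ⊕{ack,retry,data}  (external→internal)
                • ack:
                  ?Bool → !Bool
                    X ↦ X
                • retry:
                  ?Bool → !Bool
                    end ↦ end
                • data:
                  ⊕{retry,more,err} → &{retry,more,err}  (internal→external)
                    • retry:
                      X ↦ X
                    • more:
                      end ↦ end
                    • err:
                      X ↦ X
            • ok:
              &{more,ack} → ⊕{more,ack}  (external→internal)
                • more:
                  ?Int → !Int
                    X ↦ X
                • ack:
                  &{done,ack,err} → ⊕{done,ack,err}  (external→internal)
                    • done:
                      end ↦ end
                    • ack:
                      X ↦ X
                    • err:
                      end ↦ end
        • ack:
          !Unit → ?Unit
            &{ack,err} → ⊕{ack,err}  (external→internal)
              • ack:
                ?Str → !Str
                  X ↦ X
              • err:
                !Unit → ?Unit
                  end ↦ end
        • done:
          ?Str → !Str
            &{ok,more,err} → ⊕{ok,more,err}  (external→internal)
              • ok:
                ⊕{err,data,more} → &{err,data,more}  (internal→external)
                  • err:
                    end ↦ end
                  • data:
                    end ↦ end
                  • more:
                    X ↦ X
              • more:
                &{ok,stop,err} → ⊕{ok,stop,err}  (external→internal)
                  • ok:
                    X ↦ X
                  • stop:
                    X ↦ X
                  • err:
                    end ↦ end
              • err:
                &{data,retry,ok} → ⊕{data,retry,ok}  (external→internal)
                  • data:
                    X ↦ X
                  • retry:
                    X ↦ X
                  • ok:
                    end ↦ end
    • ok:
      &{more,done} → ⊕{more,done}  (external→internal)
        • more:
          !Bool → ?Bool
            ⊕{ok,err} → &{ok,err}  (internal→external)
              • ok:
                ⊕{retry,stop,data} → &{retry,stop,data}  (internal→external)
                  • retry:
                    X ↦ X
                  • stop:
                    X ↦ X
                  • data:
                    X ↦ X
              • err:
                ?Str → !Str
                  end ↦ end
        • done:
          !Int → ?Int
            !Bool → ?Bool
              !Str → ?Str
                end ↦ end

μX.⊕{ack: ⊕{err: &{err: ⊕{ack: !Bool.X, retry: !Bool.end, data: &{retry: X, more: end, err: X}}, ok: ⊕{more: !Int.X, ack: ⊕{done: end, ack: X, err: end}}}, ack: ?Unit.⊕{ack: !Str.X, err: ?Unit.end}, done: !Str.⊕{ok: &{err: end, data: end, more: X}, more: ⊕{ok: X, stop: X, err: end}, err: ⊕{data: X, retry: X, ok: end}}}, ok: ⊕{more: ?Bool.&{ok: &{retry: X, stop: X, data: X}, err: !Str.end}, done: ?Int.?Bool.?Str.end}}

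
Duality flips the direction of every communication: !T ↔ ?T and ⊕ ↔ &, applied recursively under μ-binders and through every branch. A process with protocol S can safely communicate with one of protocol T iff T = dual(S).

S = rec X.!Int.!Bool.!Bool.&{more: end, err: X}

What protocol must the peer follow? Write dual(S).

rec X = rec X  (binder kept)
  !Int = ?Int
    !Bool = ?Bool
      !Bool = ?Bool
        &{more,err} = +{more,err}  (external→internal)
          • more:
            dual(end) = end
          • err:
            dual(X) = X

rec X.?Int.?Bool.?Bool.+{more: end, err: X}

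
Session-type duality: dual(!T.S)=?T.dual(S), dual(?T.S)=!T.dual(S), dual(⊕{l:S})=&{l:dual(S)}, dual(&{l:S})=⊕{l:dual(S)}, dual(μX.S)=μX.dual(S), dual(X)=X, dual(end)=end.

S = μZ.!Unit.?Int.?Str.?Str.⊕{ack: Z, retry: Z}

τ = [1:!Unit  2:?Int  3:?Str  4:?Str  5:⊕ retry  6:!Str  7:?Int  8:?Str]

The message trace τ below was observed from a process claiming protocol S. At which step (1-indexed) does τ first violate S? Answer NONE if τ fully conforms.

6

[1] !Unit  ok  residual = ?Int.?Str.?Str.⊕{ack: μZ.…, retry: μZ.…}
[2] ?Int  ok  residual = ?Str.?Str.⊕{ack: μZ.…, retry: μZ.…}
[3] ?Str  ok  residual = ?Str.⊕{ack: μZ.…, retry: μZ.…}
[4] ?Str  ok  residual = ⊕{ack: μZ.…, retry: μZ.…}
[5] ⊕ retry  ok  residual = μZ.…
[6] got !Str, protocol expects !Unit  ✗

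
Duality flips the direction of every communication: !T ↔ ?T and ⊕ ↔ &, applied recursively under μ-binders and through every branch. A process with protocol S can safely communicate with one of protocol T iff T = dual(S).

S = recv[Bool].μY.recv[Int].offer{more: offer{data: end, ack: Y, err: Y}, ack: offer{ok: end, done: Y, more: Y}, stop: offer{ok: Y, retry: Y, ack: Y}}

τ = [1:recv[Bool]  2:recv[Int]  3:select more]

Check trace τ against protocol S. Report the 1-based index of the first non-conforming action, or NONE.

3

[1] recv[Bool]  ✓  now at μY.…
[2] recv[Int]  ✓  now at offer{more: offer{data: end, ack: μY.…, err: μY.…}, ack: offer{ok: end, done: μY.…, more: μY.…}, stop: offer{ok: μY.…, retry: μY.…, ack: μY.…}}
[3] got select more, protocol expects offer more or offer ack or offer stop  ✗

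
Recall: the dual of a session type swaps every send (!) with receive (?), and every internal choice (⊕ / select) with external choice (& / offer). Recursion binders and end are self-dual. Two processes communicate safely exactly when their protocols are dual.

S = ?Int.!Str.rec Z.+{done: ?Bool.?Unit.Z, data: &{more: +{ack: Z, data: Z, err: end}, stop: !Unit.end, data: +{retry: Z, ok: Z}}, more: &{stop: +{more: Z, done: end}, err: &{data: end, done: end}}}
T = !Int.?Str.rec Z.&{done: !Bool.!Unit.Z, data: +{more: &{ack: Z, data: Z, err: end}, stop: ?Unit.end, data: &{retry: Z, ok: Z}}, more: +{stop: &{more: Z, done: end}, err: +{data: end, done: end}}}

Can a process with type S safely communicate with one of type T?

YES

?Int | !Int  match
  !Str | ?Str  match
    rec Z | rec Z  match (μ self-dual)
      +{done,data,more} | &{done,data,more}  match same labels
        [done]
          ?Bool | !Bool  match
            ?Unit | !Unit  match
              Z | Z  match
        [data]
          &{more,stop,data} | +{more,stop,data}  match same labels
            [more]
              +{ack,data,err} | &{ack,data,err}  match same labels
                [ack]
                  Z | Z  match
                [data]
                  Z | Z  match
                [err]
                  end | end  match
            [stop]
              !Unit | ?Unit  match
                end | end  match
            [data]
              +{retry,ok} | &{retry,ok}  match same labels
                [retry]
                  Z | Z  match
                [ok]
                  Z | Z  match
        [more]
          &{stop,err} | +{stop,err}  match same labels
            [stop]
              +{more,done} | &{more,done}  match same labels
                [more]
                  Z | Z  match
                [done]
                  end | end  match
            [err]
              &{data,done} | +{data,done}  match same labels
                [data]
                  end | end  match
                [done]
                  end | end  match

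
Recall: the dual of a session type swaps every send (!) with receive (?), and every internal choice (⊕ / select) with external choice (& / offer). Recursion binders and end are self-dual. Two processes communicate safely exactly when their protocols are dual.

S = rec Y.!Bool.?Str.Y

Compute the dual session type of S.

rec Y ↦ rec Y  (binder kept)
  !Bool ↦ ?Bool
    ?Str ↦ !Str
      Y ↦ Y

rec Y.?Bool.!Str.Y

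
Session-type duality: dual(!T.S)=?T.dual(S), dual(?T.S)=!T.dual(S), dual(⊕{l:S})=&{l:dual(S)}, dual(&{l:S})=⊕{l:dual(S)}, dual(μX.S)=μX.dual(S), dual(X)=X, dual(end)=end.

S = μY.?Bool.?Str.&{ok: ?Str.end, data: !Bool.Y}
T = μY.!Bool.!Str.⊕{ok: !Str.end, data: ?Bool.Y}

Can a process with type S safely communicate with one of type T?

YES

μY ‖ μY  ok (rec unchanged)
  ?Bool ‖ !Bool  ok
    ?Str ‖ !Str  ok
      &{ok,data} ‖ ⊕{ok,data}  ok same labels
        case ok:
          ?Str ‖ !Str  ok
            end ‖ end  ok
        case data:
          !Bool ‖ ?Bool  ok
            Y ‖ Y  ok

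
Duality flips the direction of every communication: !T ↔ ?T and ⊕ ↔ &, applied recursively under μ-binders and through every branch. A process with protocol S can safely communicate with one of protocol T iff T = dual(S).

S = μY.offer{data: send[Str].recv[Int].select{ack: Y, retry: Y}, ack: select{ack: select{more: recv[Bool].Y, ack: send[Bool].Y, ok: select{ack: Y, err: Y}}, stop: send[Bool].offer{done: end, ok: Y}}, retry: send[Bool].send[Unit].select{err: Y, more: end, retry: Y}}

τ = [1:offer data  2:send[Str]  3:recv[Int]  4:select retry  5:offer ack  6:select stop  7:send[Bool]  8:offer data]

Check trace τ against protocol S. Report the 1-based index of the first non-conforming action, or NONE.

8

[1] offer data  match  cont: send[Str].recv[Int].select{ack: μY.…, retry: μY.…}
[2] send[Str]  match  cont: recv[Int].select{ack: μY.…, retry: μY.…}
[3] recv[Int]  match  cont: select{ack: μY.…, retry: μY.…}
[4] select retry  match  cont: μY.…
[5] offer ack  match  cont: select{ack: select{more: recv[Bool].μY.…, ack: send[Bool].μY.…, ok: select{ack: μY.…, err: μY.…}}, stop: send[Bool].offer{done: end, ok: μY.…}}
[6] select stop  match  cont: send[Bool].offer{done: end, ok: μY.…}
[7] send[Bool]  match  cont: offer{done: end, ok: μY.…}
[8] got offer data, protocol expects offer done or offer ok  ✗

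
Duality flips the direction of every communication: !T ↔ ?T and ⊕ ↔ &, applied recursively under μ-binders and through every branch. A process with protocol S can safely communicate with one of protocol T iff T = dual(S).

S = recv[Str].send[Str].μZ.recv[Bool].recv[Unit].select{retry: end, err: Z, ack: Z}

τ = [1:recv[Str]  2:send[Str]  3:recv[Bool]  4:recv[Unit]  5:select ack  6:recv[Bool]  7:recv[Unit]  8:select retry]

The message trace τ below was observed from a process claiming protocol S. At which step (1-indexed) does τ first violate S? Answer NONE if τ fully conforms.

NONE

@1 recv[Str]  match  cont: send[Str].μZ.…
@2 send[Str]  match  cont: μZ.…
@3 recv[Bool]  match  cont: recv[Unit].select{retry: end, err: μZ.…, ack: μZ.…}
@4 recv[Unit]  match  cont: select{retry: end, err: μZ.…, ack: μZ.…}
@5 select ack  match  cont: μZ.…
@6 recv[Bool]  match  cont: recv[Unit].select{retry: end, err: μZ.…, ack: μZ.…}
@7 recv[Unit]  match  cont: select{retry: end, err: μZ.…, ack: μZ.…}
@8 select retry  match  cont: end
trace exhausted — no violation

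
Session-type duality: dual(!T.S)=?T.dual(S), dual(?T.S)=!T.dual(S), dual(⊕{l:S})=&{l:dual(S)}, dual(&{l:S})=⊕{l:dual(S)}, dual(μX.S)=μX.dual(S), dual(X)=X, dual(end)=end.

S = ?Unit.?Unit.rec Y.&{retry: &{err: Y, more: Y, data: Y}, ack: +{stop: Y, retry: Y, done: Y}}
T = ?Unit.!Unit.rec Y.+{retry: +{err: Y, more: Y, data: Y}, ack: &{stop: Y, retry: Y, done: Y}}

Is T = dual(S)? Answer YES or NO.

NO

?Unit | ?Unit  ✗ same direction on both sides — not dual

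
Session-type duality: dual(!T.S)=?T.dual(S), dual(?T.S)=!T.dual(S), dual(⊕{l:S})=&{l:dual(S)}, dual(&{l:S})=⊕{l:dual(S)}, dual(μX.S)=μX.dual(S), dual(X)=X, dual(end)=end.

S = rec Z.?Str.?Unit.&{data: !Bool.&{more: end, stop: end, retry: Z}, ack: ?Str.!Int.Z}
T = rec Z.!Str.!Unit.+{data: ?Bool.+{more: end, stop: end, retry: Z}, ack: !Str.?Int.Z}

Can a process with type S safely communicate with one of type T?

YES

rec Z | rec Z  match (μ self-dual)
  ?Str | !Str  match
    ?Unit | !Unit  match
      &{data,ack} | +{data,ack}  match label sets agree
        [data]
          !Bool | ?Bool  match
            &{more,stop,retry} | +{more,stop,retry}  match label sets agree
              [more]
                end | end  match
              [stop]
                end | end  match
              [retry]
                Z | Z  match
        [ack]
          ?Str | !Str  match
            !Int | ?Int  match
              Z | Z  match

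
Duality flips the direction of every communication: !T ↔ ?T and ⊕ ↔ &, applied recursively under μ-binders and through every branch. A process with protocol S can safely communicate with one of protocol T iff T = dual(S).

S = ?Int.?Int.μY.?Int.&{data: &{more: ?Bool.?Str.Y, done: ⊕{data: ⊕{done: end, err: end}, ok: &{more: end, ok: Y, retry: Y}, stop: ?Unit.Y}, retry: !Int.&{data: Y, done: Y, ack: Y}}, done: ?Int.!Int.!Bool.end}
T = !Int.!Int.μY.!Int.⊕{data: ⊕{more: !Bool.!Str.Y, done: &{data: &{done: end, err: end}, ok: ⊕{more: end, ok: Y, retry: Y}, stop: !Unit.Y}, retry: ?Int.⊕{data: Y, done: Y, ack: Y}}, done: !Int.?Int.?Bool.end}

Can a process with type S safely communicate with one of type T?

?Int vs !Int  ok
  ?Int vs !Int  ok
    μY vs μY  ok (μ self-dual)
      ?Int vs !Int  ok
        &{data,done} vs ⊕{data,done}  ok same labels
          case data:
            &{more,done,retry} vs ⊕{more,done,retry}  ok same labels
              case more:
                ?Bool vs !Bool  ok
                  ?Str vs !Str  ok
                    Y vs Y  ok
              case done:
                ⊕{data,ok,stop} vs &{data,ok,stop}  ok same labels
                  case data:
                    ⊕{done,err} vs &{done,err}  ok same labels
                      case done:
                        end vs end  ok
                      case err:
                        end vs end  ok
                  case ok:
                    &{more,ok,retry} vs ⊕{more,ok,retry}  ok same labels
                      case more:
                        end vs end  ok
                      case ok:
                        Y vs Y  ok
                      case retry:
                        Y vs Y  ok
                  case stop:
                    ?Unit vs !Unit  ok
                      Y vs Y  ok
              case retry:
                !Int vs ?Int  ok
                  &{data,done,ack} vs ⊕{data,done,ack}  ok same labels
                    case data:
                      Y vs Y  ok
                    case done:
                      Y vs Y  ok
                    case ack:
                      Y vs Y  ok
          case done:
            ?Int vs !Int  ok
              !Int vs ?Int  ok
                !Bool vs ?Bool  ok
                  end vs end  ok

YES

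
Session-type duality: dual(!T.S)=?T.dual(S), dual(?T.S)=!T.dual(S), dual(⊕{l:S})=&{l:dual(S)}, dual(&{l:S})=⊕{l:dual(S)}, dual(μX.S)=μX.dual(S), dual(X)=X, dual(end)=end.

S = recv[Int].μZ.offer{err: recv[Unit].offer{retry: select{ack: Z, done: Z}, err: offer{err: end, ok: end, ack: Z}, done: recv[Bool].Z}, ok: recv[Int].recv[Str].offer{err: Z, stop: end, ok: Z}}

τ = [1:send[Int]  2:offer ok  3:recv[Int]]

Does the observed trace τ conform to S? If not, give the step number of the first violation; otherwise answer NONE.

step 1: got send[Int], protocol expects recv[Int]  ✗

1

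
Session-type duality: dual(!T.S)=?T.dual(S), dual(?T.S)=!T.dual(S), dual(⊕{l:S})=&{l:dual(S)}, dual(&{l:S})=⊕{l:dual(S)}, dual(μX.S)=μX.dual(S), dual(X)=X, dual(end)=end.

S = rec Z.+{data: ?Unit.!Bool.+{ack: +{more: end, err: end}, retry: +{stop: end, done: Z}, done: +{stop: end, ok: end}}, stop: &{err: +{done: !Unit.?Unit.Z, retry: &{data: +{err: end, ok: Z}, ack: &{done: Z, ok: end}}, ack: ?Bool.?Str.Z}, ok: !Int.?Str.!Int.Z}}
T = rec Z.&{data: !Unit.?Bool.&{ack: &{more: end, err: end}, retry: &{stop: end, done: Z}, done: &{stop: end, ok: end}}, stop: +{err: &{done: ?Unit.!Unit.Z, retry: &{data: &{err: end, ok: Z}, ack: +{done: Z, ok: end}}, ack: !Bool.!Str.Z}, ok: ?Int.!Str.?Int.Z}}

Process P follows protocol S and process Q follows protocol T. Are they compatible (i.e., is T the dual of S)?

NO

rec Z vs rec Z  ok (binder kept)
  +{data,stop} vs &{data,stop}  ok same labels
    case data:
      ?Unit vs !Unit  ok
        !Bool vs ?Bool  ok
          +{ack,retry,done} vs &{ack,retry,done}  ok same labels
            case ack:
              +{more,err} vs &{more,err}  ok same labels
                case more:
                  end vs end  ok
                case err:
                  end vs end  ok
            case retry:
              +{stop,done} vs &{stop,done}  ok same labels
                case stop:
                  end vs end  ok
                case done:
                  Z vs Z  ok
            case done:
              +{stop,ok} vs &{stop,ok}  ok same labels
                case stop:
                  end vs end  ok
                case ok:
                  end vs end  ok
    case stop:
      &{err,ok} vs +{err,ok}  ok same labels
        case err:
          +{done,retry,ack} vs &{done,retry,ack}  ok same labels
            case done:
              !Unit vs ?Unit  ok
                ?Unit vs !Unit  ok
                  Z vs Z  ok
            case retry:
              &{data,ack} vs &{data,ack}  ✗ choice polarity not flipped — not dual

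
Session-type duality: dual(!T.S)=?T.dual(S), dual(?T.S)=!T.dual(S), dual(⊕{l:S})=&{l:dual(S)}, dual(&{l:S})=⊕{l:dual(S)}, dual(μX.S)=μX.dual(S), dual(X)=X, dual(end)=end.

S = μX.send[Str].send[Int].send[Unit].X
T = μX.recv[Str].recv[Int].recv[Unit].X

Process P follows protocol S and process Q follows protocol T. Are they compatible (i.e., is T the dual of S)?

YES

μX ‖ μX  ok (rec unchanged)
  send[Str] ‖ recv[Str]  ok
    send[Int] ‖ recv[Int]  ok
      send[Unit] ‖ recv[Unit]  ok
        X ‖ X  ok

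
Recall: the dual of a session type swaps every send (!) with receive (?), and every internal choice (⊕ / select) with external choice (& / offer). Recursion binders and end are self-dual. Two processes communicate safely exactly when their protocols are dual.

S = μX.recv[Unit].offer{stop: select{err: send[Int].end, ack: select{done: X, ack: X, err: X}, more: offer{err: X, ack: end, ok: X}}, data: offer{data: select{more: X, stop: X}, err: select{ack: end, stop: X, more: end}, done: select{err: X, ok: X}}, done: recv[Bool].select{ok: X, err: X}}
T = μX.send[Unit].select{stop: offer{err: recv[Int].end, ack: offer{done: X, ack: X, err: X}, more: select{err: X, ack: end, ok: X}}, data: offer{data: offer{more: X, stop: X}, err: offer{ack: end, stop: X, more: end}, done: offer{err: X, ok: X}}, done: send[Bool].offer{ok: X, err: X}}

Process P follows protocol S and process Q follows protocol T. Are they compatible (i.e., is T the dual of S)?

μX vs μX  ok (rec unchanged)
  recv[Unit] vs send[Unit]  ok
    offer{stop,data,done} vs select{stop,data,done}  ok labels match
      case stop:
        select{err,ack,more} vs offer{err,ack,more}  ok labels match
          case err:
            send[Int] vs recv[Int]  ok
              end vs end  ok
          case ack:
            select{done,ack,err} vs offer{done,ack,err}  ok labels match
              case done:
                X vs X  ok
              case ack:
                X vs X  ok
              case err:
                X vs X  ok
          case more:
            offer{err,ack,ok} vs select{err,ack,ok}  ok labels match
              case err:
                X vs X  ok
              case ack:
                end vs end  ok
              case ok:
                X vs X  ok
      case data:
        offer{data,err,done} vs offer{data,err,done}  ✗ choice polarity not flipped — not dual

NO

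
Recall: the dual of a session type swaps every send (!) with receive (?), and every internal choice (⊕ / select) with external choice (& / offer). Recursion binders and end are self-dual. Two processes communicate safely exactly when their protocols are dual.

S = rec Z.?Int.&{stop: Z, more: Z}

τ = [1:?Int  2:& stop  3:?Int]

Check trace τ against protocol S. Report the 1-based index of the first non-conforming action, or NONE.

NONE

@1 ?Int  ✓  residual = &{stop: rec Z.…, more: rec Z.…}
@2 & stop  ✓  residual = rec Z.…
@3 ?Int  ✓  residual = &{stop: rec Z.…, more: rec Z.…}
trace exhausted — no violation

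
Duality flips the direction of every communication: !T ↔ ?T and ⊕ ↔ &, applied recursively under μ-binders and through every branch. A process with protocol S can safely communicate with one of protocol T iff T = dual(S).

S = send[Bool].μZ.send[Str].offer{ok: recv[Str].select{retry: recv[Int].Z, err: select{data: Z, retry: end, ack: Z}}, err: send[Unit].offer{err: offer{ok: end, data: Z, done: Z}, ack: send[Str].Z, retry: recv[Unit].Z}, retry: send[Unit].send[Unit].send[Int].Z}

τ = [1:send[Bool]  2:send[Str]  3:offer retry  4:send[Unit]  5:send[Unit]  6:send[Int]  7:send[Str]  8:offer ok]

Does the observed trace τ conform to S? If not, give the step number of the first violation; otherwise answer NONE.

NONE

step 1: send[Bool]  ok  cont: μZ.…
step 2: send[Str]  ok  cont: offer{ok: recv[Str].select{retry: recv[Int].μZ.…, err: select{data: μZ.…, retry: end, ack: μZ.…}}, err: send[Unit].offer{err: offer{ok: end, data: μZ.…, done: μZ.…}, ack: send[Str].μZ.…, retry: recv[Unit].μZ.…}, retry: send[Unit].send[Unit].send[Int].μZ.…}
step 3: offer retry  ok  cont: send[Unit].send[Unit].send[Int].μZ.…
step 4: send[Unit]  ok  cont: send[Unit].send[Int].μZ.…
step 5: send[Unit]  ok  cont: send[Int].μZ.…
step 6: send[Int]  ok  cont: μZ.…
step 7: send[Str]  ok  cont: offer{ok: recv[Str].select{retry: recv[Int].μZ.…, err: select{data: μZ.…, retry: end, ack: μZ.…}}, err: send[Unit].offer{err: offer{ok: end, data: μZ.…, done: μZ.…}, ack: send[Str].μZ.…, retry: recv[Unit].μZ.…}, retry: send[Unit].send[Unit].send[Int].μZ.…}
step 8: offer ok  ok  cont: recv[Str].select{retry: recv[Int].μZ.…, err: select{data: μZ.…, retry: end, ack: μZ.…}}
trace exhausted — no violation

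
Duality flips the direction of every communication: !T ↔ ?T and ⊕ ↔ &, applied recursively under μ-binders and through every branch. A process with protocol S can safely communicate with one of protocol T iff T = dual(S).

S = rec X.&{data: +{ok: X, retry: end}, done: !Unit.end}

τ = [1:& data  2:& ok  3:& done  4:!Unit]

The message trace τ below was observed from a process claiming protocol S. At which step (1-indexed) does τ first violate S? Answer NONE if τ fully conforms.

2

step 1: & data  ok  residual = +{ok: rec X.…, retry: end}
step 2: got & ok, protocol expects + ok or + retry  ✗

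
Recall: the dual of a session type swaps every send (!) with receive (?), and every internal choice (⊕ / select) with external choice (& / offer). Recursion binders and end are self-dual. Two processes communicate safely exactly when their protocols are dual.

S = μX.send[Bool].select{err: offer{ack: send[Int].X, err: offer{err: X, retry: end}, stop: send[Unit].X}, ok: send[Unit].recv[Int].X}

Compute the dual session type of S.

μX.recv[Bool].offer{err: select{ack: recv[Int].X, err: select{err: X, retry: end}, stop: recv[Unit].X}, ok: recv[Unit].send[Int].X}

μX = μX  (μ self-dual)
  send[Bool] = recv[Bool]
    select{err,ok} = offer{err,ok}  (internal→external)
      case err:
        offer{ack,err,stop} = select{ack,err,stop}  (offer→select)
          case ack:
            send[Int] = recv[Int]
              X self-dual
          case err:
            offer{err,retry} = select{err,retry}  (offer→select)
              case err:
                X self-dual
              case retry:
                end self-dual
          case stop:
            send[Unit] = recv[Unit]
              X self-dual
      case ok:
        send[Unit] = recv[Unit]
          recv[Int] = send[Int]
            X self-dual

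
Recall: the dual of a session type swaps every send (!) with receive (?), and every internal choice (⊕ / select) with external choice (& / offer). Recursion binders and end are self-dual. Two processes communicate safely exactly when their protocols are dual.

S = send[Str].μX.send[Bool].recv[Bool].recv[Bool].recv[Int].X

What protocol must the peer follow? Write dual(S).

send[Str] ↦ recv[Str]
  μX ↦ μX  (binder kept)
    send[Bool] ↦ recv[Bool]
      recv[Bool] ↦ send[Bool]
        recv[Bool] ↦ send[Bool]
          recv[Int] ↦ send[Int]
            X self-dual

recv[Str].μX.recv[Bool].send[Bool].send[Bool].send[Int].X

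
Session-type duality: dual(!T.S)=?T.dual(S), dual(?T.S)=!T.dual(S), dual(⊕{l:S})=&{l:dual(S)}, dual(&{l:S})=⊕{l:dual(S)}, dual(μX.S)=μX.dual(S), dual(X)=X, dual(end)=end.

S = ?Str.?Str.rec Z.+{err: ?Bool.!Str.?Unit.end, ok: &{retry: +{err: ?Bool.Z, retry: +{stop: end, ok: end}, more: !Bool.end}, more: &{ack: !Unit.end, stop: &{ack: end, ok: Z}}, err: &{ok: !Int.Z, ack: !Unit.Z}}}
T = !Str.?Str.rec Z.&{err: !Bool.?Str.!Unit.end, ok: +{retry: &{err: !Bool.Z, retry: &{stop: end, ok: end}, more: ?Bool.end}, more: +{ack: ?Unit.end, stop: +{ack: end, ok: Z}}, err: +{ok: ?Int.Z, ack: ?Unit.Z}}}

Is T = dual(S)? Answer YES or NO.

NO

?Str vs !Str  ok
  ?Str vs ?Str  ✗ same direction on both sides — not dual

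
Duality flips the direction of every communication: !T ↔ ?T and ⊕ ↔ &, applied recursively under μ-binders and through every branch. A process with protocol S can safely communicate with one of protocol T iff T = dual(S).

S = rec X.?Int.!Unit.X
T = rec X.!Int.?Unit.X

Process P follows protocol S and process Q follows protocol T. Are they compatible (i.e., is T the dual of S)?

YES

rec X | rec X  match (rec unchanged)
  ?Int | !Int  match
    !Unit | ?Unit  match
      X | X  match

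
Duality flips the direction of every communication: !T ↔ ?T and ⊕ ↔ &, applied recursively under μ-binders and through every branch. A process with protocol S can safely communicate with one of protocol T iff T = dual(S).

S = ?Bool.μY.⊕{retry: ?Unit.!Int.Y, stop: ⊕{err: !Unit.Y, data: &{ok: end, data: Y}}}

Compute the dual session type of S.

!Bool.μY.&{retry: !Unit.?Int.Y, stop: &{err: ?Unit.Y, data: ⊕{ok: end, data: Y}}}

?Bool ↦ !Bool
  μY ↦ μY  (μ self-dual)
    ⊕{retry,stop} ↦ &{retry,stop}  (⊕→&)
      case retry:
        ?Unit ↦ !Unit
          !Int ↦ ?Int
            dual(Y) = Y
      case stop:
        ⊕{err,data} ↦ &{err,data}  (⊕→&)
          case err:
            !Unit ↦ ?Unit
              dual(Y) = Y
          case data:
            &{ok,data} ↦ ⊕{ok,data}  (offer→select)
              case ok:
                dual(end) = end
              case data:
                dual(Y) = Y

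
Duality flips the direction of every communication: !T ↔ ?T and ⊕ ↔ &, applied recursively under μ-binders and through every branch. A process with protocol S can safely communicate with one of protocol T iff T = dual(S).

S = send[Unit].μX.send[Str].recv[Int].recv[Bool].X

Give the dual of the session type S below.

recv[Unit].μX.recv[Str].send[Int].send[Bool].X

send[Unit] ↦ recv[Unit]
  μX ↦ μX  (binder kept)
    send[Str] ↦ recv[Str]
      recv[Int] ↦ send[Int]
        recv[Bool] ↦ send[Bool]
          X self-dual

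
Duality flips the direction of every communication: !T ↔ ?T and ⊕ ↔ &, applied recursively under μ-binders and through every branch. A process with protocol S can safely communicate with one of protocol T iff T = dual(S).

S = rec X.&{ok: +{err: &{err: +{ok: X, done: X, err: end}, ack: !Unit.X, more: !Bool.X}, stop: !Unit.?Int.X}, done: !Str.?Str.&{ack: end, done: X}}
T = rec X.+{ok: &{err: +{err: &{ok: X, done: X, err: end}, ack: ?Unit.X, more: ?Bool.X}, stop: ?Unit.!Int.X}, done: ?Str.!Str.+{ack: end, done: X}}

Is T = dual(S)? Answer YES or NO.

YES

rec X vs rec X  ok (μ self-dual)
  &{ok,done} vs +{ok,done}  ok labels match
    • ok:
      +{err,stop} vs &{err,stop}  ok labels match
        • err:
          &{err,ack,more} vs +{err,ack,more}  ok labels match
            • err:
              +{ok,done,err} vs &{ok,done,err}  ok labels match
                • ok:
                  X vs X  ok
                • done:
                  X vs X  ok
                • err:
                  end vs end  ok
            • ack:
              !Unit vs ?Unit  ok
                X vs X  ok
            • more:
              !Bool vs ?Bool  ok
                X vs X  ok
        • stop:
          !Unit vs ?Unit  ok
            ?Int vs !Int  ok
              X vs X  ok
    • done:
      !Str vs ?Str  ok
        ?Str vs !Str  ok
          &{ack,done} vs +{ack,done}  ok labels match
            • ack:
              end vs end  ok
            • done:
              X vs X  ok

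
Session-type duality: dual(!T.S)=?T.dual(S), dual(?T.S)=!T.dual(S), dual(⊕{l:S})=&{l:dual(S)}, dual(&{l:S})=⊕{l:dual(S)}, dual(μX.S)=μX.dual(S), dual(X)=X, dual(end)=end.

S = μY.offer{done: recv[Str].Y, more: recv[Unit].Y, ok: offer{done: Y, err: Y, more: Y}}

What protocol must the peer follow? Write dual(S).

μY.select{done: send[Str].Y, more: send[Unit].Y, ok: select{done: Y, err: Y, more: Y}}

μY → μY  (rec unchanged)
  offer{done,more,ok} → select{done,more,ok}  (&→⊕)
    • done:
      recv[Str] → send[Str]
        Y self-dual
    • more:
      recv[Unit] → send[Unit]
        Y self-dual
    • ok:
      offer{done,err,more} → select{done,err,more}  (&→⊕)
        • done:
          Y self-dual
        • err:
          Y self-dual
        • more:
          Y self-dual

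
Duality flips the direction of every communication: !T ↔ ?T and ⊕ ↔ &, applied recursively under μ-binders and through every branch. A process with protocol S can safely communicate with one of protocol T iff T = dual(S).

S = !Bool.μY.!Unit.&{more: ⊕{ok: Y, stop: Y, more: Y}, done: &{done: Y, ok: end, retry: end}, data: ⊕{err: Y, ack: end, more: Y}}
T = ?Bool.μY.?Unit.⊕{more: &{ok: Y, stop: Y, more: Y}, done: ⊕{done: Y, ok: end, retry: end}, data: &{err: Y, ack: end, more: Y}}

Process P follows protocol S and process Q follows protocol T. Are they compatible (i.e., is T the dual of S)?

YES

!Bool | ?Bool  ok
  μY | μY  ok (binder kept)
    !Unit | ?Unit  ok
      &{more,done,data} | ⊕{more,done,data}  ok same labels
        case more:
          ⊕{ok,stop,more} | &{ok,stop,more}  ok same labels
            case ok:
              Y | Y  ok
            case stop:
              Y | Y  ok
            case more:
              Y | Y  ok
        case done:
          &{done,ok,retry} | ⊕{done,ok,retry}  ok same labels
            case done:
              Y | Y  ok
            case ok:
              end | end  ok
            case retry:
              end | end  ok
        case data:
          ⊕{err,ack,more} | &{err,ack,more}  ok same labels
            case err:
              Y | Y  ok
            case ack:
              end | end  ok
            case more:
              Y | Y  ok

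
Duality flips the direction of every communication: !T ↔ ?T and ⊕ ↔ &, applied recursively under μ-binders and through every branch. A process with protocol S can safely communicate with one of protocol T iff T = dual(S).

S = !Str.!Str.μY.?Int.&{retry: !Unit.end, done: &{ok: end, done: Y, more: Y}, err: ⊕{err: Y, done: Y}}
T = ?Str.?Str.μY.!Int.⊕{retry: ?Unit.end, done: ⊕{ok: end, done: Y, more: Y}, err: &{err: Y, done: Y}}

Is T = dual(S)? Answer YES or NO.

YES

!Str vs ?Str  ok
  !Str vs ?Str  ok
    μY vs μY  ok (binder kept)
      ?Int vs !Int  ok
        &{retry,done,err} vs ⊕{retry,done,err}  ok label sets agree
          [retry]
            !Unit vs ?Unit  ok
              end vs end  ok
          [done]
            &{ok,done,more} vs ⊕{ok,done,more}  ok label sets agree
              [ok]
                end vs end  ok
              [done]
                Y vs Y  ok
              [more]
                Y vs Y  ok
          [err]
            ⊕{err,done} vs &{err,done}  ok label sets agree
              [err]
                Y vs Y  ok
              [done]
                Y vs Y  ok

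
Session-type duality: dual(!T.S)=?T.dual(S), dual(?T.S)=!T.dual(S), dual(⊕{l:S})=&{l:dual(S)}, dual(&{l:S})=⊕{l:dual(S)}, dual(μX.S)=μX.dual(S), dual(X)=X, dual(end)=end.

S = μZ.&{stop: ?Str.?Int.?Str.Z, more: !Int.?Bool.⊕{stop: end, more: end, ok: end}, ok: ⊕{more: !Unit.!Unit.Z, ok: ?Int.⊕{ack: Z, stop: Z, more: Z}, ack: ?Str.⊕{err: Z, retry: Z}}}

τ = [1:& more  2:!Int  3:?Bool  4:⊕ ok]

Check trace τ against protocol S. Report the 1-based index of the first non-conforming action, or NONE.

NONE

[1] & more  ok  cont: !Int.?Bool.⊕{stop: end, more: end, ok: end}
[2] !Int  ok  cont: ?Bool.⊕{stop: end, more: end, ok: end}
[3] ?Bool  ok  cont: ⊕{stop: end, more: end, ok: end}
[4] ⊕ ok  ok  cont: end
τ conforms to S (length 4)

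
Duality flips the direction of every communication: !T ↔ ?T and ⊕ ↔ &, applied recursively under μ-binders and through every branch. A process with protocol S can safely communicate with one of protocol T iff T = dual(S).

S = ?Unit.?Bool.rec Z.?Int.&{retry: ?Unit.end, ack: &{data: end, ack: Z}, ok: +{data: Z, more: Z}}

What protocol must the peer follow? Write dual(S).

?Unit ↦ !Unit
  ?Bool ↦ !Bool
    rec Z ↦ rec Z  (μ self-dual)
      ?Int ↦ !Int
        &{retry,ack,ok} ↦ +{retry,ack,ok}  (offer→select)
          • retry:
            ?Unit ↦ !Unit
              dual(end) = end
          • ack:
            &{data,ack} ↦ +{data,ack}  (offer→select)
              • data:
                dual(end) = end
              • ack:
                dual(Z) = Z
          • ok:
            +{data,more} ↦ &{data,more}  (select→offer)
              • data:
                dual(Z) = Z
              • more:
                dual(Z) = Z

!Unit.!Bool.rec Z.!Int.+{retry: !Unit.end, ack: +{data: end, ack: Z}, ok: &{data: Z, more: Z}}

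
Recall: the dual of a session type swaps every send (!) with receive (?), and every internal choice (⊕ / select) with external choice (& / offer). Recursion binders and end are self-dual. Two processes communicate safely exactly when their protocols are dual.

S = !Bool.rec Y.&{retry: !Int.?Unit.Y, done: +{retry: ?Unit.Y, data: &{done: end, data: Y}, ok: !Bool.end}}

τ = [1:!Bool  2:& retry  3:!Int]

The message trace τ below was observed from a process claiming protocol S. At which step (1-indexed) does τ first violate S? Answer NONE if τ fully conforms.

NONE

@1 !Bool  ✓  now at rec Y.…
@2 & retry  ✓  now at !Int.?Unit.rec Y.…
@3 !Int  ✓  now at ?Unit.rec Y.…
all 3 steps conform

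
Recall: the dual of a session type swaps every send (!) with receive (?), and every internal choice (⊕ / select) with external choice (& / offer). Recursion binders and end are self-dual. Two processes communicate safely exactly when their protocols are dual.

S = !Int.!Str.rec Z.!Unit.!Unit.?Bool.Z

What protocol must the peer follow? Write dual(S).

?Int.?Str.rec Z.?Unit.?Unit.!Bool.Z

!Int ↦ ?Int
  !Str ↦ ?Str
    rec Z ↦ rec Z  (rec unchanged)
      !Unit ↦ ?Unit
        !Unit ↦ ?Unit
          ?Bool ↦ !Bool
            Z self-dual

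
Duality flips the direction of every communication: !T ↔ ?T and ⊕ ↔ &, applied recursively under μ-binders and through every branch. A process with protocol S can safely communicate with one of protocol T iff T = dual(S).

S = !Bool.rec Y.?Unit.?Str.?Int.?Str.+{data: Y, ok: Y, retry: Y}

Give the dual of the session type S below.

?Bool.rec Y.!Unit.!Str.!Int.!Str.&{data: Y, ok: Y, retry: Y}

!Bool ↦ ?Bool
  rec Y ↦ rec Y  (binder kept)
    ?Unit ↦ !Unit
      ?Str ↦ !Str
        ?Int ↦ !Int
          ?Str ↦ !Str
            +{data,ok,retry} ↦ &{data,ok,retry}  (⊕→&)
              [data]
                dual(Y) = Y
              [ok]
                dual(Y) = Y
              [retry]
                dual(Y) = Y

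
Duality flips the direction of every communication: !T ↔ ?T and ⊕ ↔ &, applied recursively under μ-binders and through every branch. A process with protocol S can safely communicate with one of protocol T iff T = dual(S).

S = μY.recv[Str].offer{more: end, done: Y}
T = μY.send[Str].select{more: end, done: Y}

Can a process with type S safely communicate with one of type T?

YES

μY vs μY  ✓ (μ self-dual)
  recv[Str] vs send[Str]  ✓
    offer{more,done} vs select{more,done}  ✓ labels match
      case more:
        end vs end  ✓
      case done:
        Y vs Y  ✓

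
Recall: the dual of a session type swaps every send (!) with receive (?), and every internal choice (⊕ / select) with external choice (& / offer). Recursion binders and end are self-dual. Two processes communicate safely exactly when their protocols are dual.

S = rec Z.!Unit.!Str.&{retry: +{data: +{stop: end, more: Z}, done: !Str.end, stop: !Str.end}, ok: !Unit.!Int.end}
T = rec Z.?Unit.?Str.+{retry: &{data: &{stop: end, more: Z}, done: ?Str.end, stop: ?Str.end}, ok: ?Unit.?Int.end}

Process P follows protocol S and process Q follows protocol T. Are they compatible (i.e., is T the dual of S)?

YES

rec Z vs rec Z  ✓ (binder kept)
  !Unit vs ?Unit  ✓
    !Str vs ?Str  ✓
      &{retry,ok} vs +{retry,ok}  ✓ same labels
        case retry:
          +{data,done,stop} vs &{data,done,stop}  ✓ same labels
            case data:
              +{stop,more} vs &{stop,more}  ✓ same labels
                case stop:
                  end vs end  ✓
                case more:
                  Z vs Z  ✓
            case done:
              !Str vs ?Str  ✓
                end vs end  ✓
            case stop:
              !Str vs ?Str  ✓
                end vs end  ✓
        case ok:
          !Unit vs ?Unit  ✓
            !Int vs ?Int  ✓
              end vs end  ✓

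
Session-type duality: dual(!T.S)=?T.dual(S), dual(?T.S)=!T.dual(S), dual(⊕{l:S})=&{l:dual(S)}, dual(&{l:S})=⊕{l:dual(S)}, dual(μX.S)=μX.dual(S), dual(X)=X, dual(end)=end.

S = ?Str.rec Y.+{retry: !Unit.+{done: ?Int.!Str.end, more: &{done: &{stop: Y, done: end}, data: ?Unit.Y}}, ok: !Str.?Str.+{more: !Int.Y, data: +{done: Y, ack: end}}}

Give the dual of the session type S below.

?Str ↦ !Str
  rec Y ↦ rec Y  (binder kept)
    +{retry,ok} ↦ &{retry,ok}  (⊕→&)
      • retry:
        !Unit ↦ ?Unit
          +{done,more} ↦ &{done,more}  (⊕→&)
            • done:
              ?Int ↦ !Int
                !Str ↦ ?Str
                  end ↦ end
            • more:
              &{done,data} ↦ +{done,data}  (offer→select)
                • done:
                  &{stop,done} ↦ +{stop,done}  (offer→select)
                    • stop:
                      Y ↦ Y
                    • done:
                      end ↦ end
                • data:
                  ?Unit ↦ !Unit
                    Y ↦ Y
      • ok:
        !Str ↦ ?Str
          ?Str ↦ !Str
            +{more,data} ↦ &{more,data}  (⊕→&)
              • more:
                !Int ↦ ?Int
                  Y ↦ Y
              • data:
                +{done,ack} ↦ &{done,ack}  (⊕→&)
                  • done:
                    Y ↦ Y
                  • ack:
                    end ↦ end

!Str.rec Y.&{retry: ?Unit.&{done: !Int.?Str.end, more: +{done: +{stop: Y, done: end}, data: !Unit.Y}}, ok: ?Str.!Str.&{more: ?Int.Y, data: &{done: Y, ack: end}}}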